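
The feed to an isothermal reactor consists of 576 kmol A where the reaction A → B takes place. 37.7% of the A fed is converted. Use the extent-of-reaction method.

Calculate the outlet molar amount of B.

A reacted = 0.377 × 576 = 217.2 kmol; ν_A = −1, so ξ = 217.2/1 = 217.2 kmol.
Outlet amounts (n = n₀ + ν ξ):
  A: 576 − 1(217.2) = 358.8
  B: 0 + 1(217.2) = 217.2

217 kmol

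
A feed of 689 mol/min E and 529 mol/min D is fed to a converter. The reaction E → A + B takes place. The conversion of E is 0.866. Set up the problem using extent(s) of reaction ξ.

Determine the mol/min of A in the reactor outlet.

597 mol/min

E reacted = 0.866 × 689 = 596.7 mol/min; ν_E = −1, so ξ = 596.7/1 = 596.7 mol/min.
Outlet amounts (n = n₀ + ν ξ):
  E: 689 − 1(596.7) = 92.33
  A: 0 + 1(596.7) = 596.7
  B: 0 + 1(596.7) = 596.7
  D: 529 (inert)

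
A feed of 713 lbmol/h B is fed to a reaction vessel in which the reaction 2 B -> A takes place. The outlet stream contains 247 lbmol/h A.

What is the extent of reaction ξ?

ξ = 247 lbmol/h

For A: n = n₀ + 1ξ → 247 = 0 + 1ξ, giving ξ = 247 lbmol/h.
Outlet amounts (n = n₀ + ν ξ):
  B: 713 − 2(247) = 219
  A: 0 + 1(247) = 247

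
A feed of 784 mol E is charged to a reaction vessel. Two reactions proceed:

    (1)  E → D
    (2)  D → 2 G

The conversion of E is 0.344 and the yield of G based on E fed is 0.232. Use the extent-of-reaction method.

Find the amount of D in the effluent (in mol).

179 mol

Conversion of E: E consumed = 1ξ₁ = 0.344 × 784 → ξ₁ = 269.7 mol.
Yield of G: 2ξ₂ / 784 = 0.232 → ξ₂ = 90.94 mol.
Outlet amounts (n = n₀ + Σ ν·ξ):
  E: 784 − 1(269.7) = 514.3
  D: 0 + 1(269.7) − 1(90.94) = 178.8
  G: 0 + 2(90.94) = 181.9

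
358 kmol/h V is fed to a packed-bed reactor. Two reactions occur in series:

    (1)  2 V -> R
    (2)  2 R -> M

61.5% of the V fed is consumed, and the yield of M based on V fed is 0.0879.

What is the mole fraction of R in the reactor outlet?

0.218

Conversion of V: V consumed = 2ξ₁ = 0.615 × 358 → ξ₁ = 110.1 kmol/h.
Yield of M: 1ξ₂ / 358 = 0.0879 → ξ₂ = 31.47 kmol/h.
Outlet amounts (n = n₀ + Σ ν·ξ):
  V: 358 − 2(110.1) = 137.8
  R: 0 + 1(110.1) − 2(31.47) = 47.15
  M: 0 + 1(31.47) = 31.47
Total out = 216.4 kmol/h; y_R = 47.15 / 216.4 = 0.2178.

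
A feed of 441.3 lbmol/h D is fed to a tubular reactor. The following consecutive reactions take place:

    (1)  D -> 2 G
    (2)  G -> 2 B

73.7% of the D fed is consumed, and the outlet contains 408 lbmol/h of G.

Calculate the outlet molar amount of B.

485 lbmol/h

Conversion of D: D consumed = 1ξ₁ = 0.737 × 441.3 → ξ₁ = 325.2 lbmol/h.
G balance: n_G = 0 + 2ξ₁ − 1ξ₂ = 408 → ξ₂ = (2·325.2 − 408)/1 = 242.5 lbmol/h.
Outlet amounts (n = n₀ + Σ ν·ξ):
  D: 441.3 − 1(325.2) = 116.1
  G: 0 + 2(325.2) − 1(242.5) = 408
  B: 0 + 2(242.5) = 485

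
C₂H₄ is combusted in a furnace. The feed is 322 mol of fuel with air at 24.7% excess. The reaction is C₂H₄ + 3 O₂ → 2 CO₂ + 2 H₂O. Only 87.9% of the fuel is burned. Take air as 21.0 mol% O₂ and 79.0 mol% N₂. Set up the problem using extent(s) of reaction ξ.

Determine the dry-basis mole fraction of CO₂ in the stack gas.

Stoichiometric O₂ = 3 × 322 = 966 mol; O₂ fed = 966 × 1.247 = 1205 mol.
N₂ fed = 1205 × 79/21 = 4532 mol.
Fuel reacted = 0.879 × 322 → ξ = 283 mol.
Outlet (n = n₀ + ν ξ):
  C₂H₄: 322 − 1(283) = 38.96
  O₂: 1205 − 3(283) = 355.5
  N₂: 4532 (inert)
  CO₂: 0 + 2(283) = 566.1
  H₂O: 0 + 2(283) = 566.1
Dry total = 5492 mol; y_CO₂ (dry) = 566.1 / 5492 = 0.1031.

0.103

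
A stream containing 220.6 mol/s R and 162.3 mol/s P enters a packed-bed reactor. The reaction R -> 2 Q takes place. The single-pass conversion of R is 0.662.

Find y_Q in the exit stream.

R reacted = 0.662 × 220.6 = 146 mol/s; ν_R = −1, so ξ = 146/1 = 146 mol/s.
Outlet amounts (n = n₀ + ν ξ):
  R: 220.6 − 1(146) = 74.56
  Q: 0 + 2(146) = 292.1
  P: 162.3 (inert)
Total out = 528.9 mol/s; y_Q = 292.1 / 528.9 = 0.5522.

0.552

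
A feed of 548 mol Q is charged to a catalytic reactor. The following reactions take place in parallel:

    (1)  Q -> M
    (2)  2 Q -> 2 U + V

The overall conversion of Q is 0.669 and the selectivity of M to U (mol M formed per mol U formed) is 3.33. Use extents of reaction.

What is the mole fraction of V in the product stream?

Conversion of Q: Q consumed = 0.669 × 548 = 366.6 mol = 1ξ₁ + 2ξ₂.
Selectivity: 1ξ₁ / (2ξ₂) = 3.33 → ξ₁ = 6.66 ξ₂.
Substitute: (1·6.66 + 2) ξ₂ = 366.6 → ξ₂ = 42.33 mol, ξ₁ = 281.9 mol.
Outlet amounts (n = n₀ + Σ ν·ξ):
  Q: 548 − 1(281.9) − 2(42.33) = 181.4
  M: 0 + 1(281.9) = 281.9
  U: 0 + 2(42.33) = 84.67
  V: 0 + 1(42.33) = 42.33
Total out = 590.3 mol; y_V = 42.33 / 590.3 = 0.07171.

0.0717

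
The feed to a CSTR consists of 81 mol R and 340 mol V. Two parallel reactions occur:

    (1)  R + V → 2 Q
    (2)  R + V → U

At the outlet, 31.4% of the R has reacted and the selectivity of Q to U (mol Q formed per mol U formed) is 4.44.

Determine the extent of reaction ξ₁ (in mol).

Conversion of R: R consumed = 0.314 × 81 = 25.43 mol = 1ξ₁ + 1ξ₂.
Selectivity: 2ξ₁ / (1ξ₂) = 4.44 → ξ₁ = 2.22 ξ₂.
Substitute: (1·2.22 + 1) ξ₂ = 25.43 → ξ₂ = 7.899 mol, ξ₁ = 17.54 mol.
Outlet amounts (n = n₀ + Σ ν·ξ):
  R: 81 − 1(17.54) − 1(7.899) = 55.57
  V: 340 − 1(17.54) − 1(7.899) = 314.6
  Q: 0 + 2(17.54) = 35.07
  U: 0 + 1(7.899) = 7.899

ξ₁ = 17.5 mol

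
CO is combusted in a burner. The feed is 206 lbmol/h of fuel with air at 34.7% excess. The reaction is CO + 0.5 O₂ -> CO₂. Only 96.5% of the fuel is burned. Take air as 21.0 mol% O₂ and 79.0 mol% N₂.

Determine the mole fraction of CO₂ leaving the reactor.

Stoichiometric O₂ = 0.5 × 206 = 103 lbmol/h; O₂ fed = 103 × 1.347 = 138.7 lbmol/h.
N₂ fed = 138.7 × 79/21 = 521.9 lbmol/h.
Fuel reacted = 0.965 × 206 → ξ = 198.8 lbmol/h.
Outlet (n = n₀ + ν ξ):
  CO: 206 − 1(198.8) = 7.21
  O₂: 138.7 − 0.5(198.8) = 39.35
  N₂: 521.9 (inert)
  CO₂: 0 + 1(198.8) = 198.8
Total out = 767.3 lbmol/h; y_CO₂ = 198.8 / 767.3 = 0.2591.

0.259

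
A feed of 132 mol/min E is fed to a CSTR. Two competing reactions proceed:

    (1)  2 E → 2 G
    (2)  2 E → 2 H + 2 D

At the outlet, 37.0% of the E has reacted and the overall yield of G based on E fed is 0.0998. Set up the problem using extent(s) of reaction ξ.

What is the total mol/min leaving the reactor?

Yield of G: 2ξ₁ / 132 = 0.0998 → ξ₁ = 6.587 mol/min.
Conversion of E: 2ξ₁ + 2ξ₂ = 0.37 × 132 = 48.84 → ξ₂ = 17.83 mol/min.
Outlet amounts (n = n₀ + Σ ν·ξ):
  E: 132 − 2(6.587) − 2(17.83) = 83.16
  G: 0 + 2(6.587) = 13.17
  H: 0 + 2(17.83) = 35.67
  D: 0 + 2(17.83) = 35.67
Total out = 83.16 + 13.17 + 35.67 + 35.67 = 167.7 mol/min.

168 mol/min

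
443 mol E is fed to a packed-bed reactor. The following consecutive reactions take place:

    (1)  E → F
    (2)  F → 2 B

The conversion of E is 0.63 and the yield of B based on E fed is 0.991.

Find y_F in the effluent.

0.0899

Conversion of E: E consumed = 1ξ₁ = 0.63 × 443 → ξ₁ = 279.1 mol.
Yield of B: 2ξ₂ / 443 = 0.991 → ξ₂ = 219.5 mol.
Outlet amounts (n = n₀ + Σ ν·ξ):
  E: 443 − 1(279.1) = 163.9
  F: 0 + 1(279.1) − 1(219.5) = 59.58
  B: 0 + 2(219.5) = 439
Total out = 662.5 mol; y_F = 59.58 / 662.5 = 0.08994.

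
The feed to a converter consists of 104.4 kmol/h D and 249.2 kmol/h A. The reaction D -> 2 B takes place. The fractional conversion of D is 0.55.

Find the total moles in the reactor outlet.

411 kmol/h

D reacted = 0.55 × 104.4 = 57.42 kmol/h; ν_D = −1, so ξ = 57.42/1 = 57.42 kmol/h.
Outlet amounts (n = n₀ + ν ξ):
  D: 104.4 − 1(57.42) = 46.98
  B: 0 + 2(57.42) = 114.8
  A: 249.2 (inert)
Total out = 46.98 + 114.8 + 249.2 = 411 kmol/h.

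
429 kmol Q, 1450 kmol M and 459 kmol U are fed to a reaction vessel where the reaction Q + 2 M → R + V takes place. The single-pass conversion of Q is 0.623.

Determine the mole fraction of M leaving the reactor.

Q reacted = 0.623 × 429 = 267.3 kmol; ν_Q = −1, so ξ = 267.3/1 = 267.3 kmol.
Outlet amounts (n = n₀ + ν ξ):
  Q: 429 − 1(267.3) = 161.7
  M: 1450 − 2(267.3) = 915.5
  R: 0 + 1(267.3) = 267.3
  V: 0 + 1(267.3) = 267.3
  U: 459 (inert)
Total out = 2071 kmol; y_M = 915.5 / 2071 = 0.4421.

0.442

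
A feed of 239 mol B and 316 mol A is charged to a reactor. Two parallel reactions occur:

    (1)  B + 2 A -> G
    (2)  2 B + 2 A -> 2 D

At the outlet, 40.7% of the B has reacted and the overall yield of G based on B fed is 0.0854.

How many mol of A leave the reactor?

198 mol

Yield of G: 1ξ₁ / 239 = 0.0854 → ξ₁ = 20.41 mol.
Conversion of B: 1ξ₁ + 2ξ₂ = 0.407 × 239 = 97.27 → ξ₂ = 38.43 mol.
Outlet amounts (n = n₀ + Σ ν·ξ):
  B: 239 − 1(20.41) − 2(38.43) = 141.7
  A: 316 − 2(20.41) − 2(38.43) = 198.3
  G: 0 + 1(20.41) = 20.41
  D: 0 + 2(38.43) = 76.86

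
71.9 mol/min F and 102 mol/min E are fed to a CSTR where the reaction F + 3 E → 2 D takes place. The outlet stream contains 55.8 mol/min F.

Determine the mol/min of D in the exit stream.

For F: n = n₀ − 1ξ → 55.8 = 71.9 − 1ξ, giving ξ = 16.1 mol/min.
Outlet amounts (n = n₀ + ν ξ):
  F: 71.9 − 1(16.1) = 55.8
  E: 102 − 3(16.1) = 53.7
  D: 0 + 2(16.1) = 32.2

32.2 mol/min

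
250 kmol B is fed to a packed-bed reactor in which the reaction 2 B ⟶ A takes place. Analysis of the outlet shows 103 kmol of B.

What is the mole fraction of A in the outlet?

0.416

For B: n = n₀ − 2ξ → 103 = 250 − 2ξ, giving ξ = 73.5 kmol.
Outlet amounts (n = n₀ + ν ξ):
  B: 250 − 2(73.5) = 103
  A: 0 + 1(73.5) = 73.5
Total out = 176.5 kmol; y_A = 73.5 / 176.5 = 0.4164.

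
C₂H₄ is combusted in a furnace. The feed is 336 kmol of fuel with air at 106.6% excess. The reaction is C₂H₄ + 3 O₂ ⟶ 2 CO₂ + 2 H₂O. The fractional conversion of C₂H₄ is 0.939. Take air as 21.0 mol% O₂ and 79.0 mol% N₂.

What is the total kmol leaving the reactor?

10300 kmol

Stoichiometric O₂ = 3 × 336 = 1008 kmol; O₂ fed = 1008 × 2.066 = 2083 kmol.
N₂ fed = 2083 × 79/21 = 7834 kmol.
Fuel reacted = 0.939 × 336 → ξ = 315.5 kmol.
Outlet (n = n₀ + ν ξ):
  C₂H₄: 336 − 1(315.5) = 20.5
  O₂: 2083 − 3(315.5) = 1136
  N₂: 7834 (inert)
  CO₂: 0 + 2(315.5) = 631
  H₂O: 0 + 2(315.5) = 631
Total out = 20.5 + 1136 + 7834 + 631 + 631 = 10250 kmol.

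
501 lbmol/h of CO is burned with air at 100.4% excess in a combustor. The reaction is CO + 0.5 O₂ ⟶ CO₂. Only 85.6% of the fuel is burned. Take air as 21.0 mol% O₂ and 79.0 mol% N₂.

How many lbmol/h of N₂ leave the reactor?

Stoichiometric O₂ = 0.5 × 501 = 250.5 lbmol/h; O₂ fed = 250.5 × 2.004 = 502 lbmol/h.
N₂ fed = 502 × 79/21 = 1888 lbmol/h.
Fuel reacted = 0.856 × 501 → ξ = 428.9 lbmol/h.
Outlet (n = n₀ + ν ξ):
  CO: 501 − 1(428.9) = 72.14
  O₂: 502 − 0.5(428.9) = 287.6
  N₂: 1888 (inert)
  CO₂: 0 + 1(428.9) = 428.9

1890 lbmol/h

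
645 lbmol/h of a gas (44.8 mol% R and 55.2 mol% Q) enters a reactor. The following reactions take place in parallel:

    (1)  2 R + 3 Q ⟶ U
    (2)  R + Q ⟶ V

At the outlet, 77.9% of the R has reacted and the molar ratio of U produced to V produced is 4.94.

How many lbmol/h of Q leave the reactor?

28.7 lbmol/h

Conversion of R: R consumed = 0.779 × 289 = 225.1 lbmol/h = 2ξ₁ + 1ξ₂.
Selectivity: 1ξ₁ / (1ξ₂) = 4.94 → ξ₁ = 4.94 ξ₂.
Substitute: (2·4.94 + 1) ξ₂ = 225.1 → ξ₂ = 20.69 lbmol/h, ξ₁ = 102.2 lbmol/h.
Outlet amounts (n = n₀ + Σ ν·ξ):
  R: 289 − 2(102.2) − 1(20.69) = 63.86
  Q: 356 − 3(102.2) − 1(20.69) = 28.73
  U: 0 + 1(102.2) = 102.2
  V: 0 + 1(20.69) = 20.69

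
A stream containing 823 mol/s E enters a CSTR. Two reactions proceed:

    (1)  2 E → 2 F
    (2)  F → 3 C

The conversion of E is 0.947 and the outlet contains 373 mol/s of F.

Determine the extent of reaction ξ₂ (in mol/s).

Conversion of E: E consumed = 2ξ₁ = 0.947 × 823 → ξ₁ = 389.7 mol/s.
F balance: n_F = 0 + 2ξ₁ − 1ξ₂ = 373 → ξ₂ = (2·389.7 − 373)/1 = 406.4 mol/s.
Outlet amounts (n = n₀ + Σ ν·ξ):
  E: 823 − 2(389.7) = 43.62
  F: 0 + 2(389.7) − 1(406.4) = 373
  C: 0 + 3(406.4) = 1219

ξ₂ = 406 mol/s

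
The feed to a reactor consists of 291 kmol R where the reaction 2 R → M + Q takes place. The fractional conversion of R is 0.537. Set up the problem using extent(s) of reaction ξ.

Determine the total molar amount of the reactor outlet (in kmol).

291 kmol

R reacted = 0.537 × 291 = 156.3 kmol; ν_R = −2, so ξ = 156.3/2 = 78.13 kmol.
Outlet amounts (n = n₀ + ν ξ):
  R: 291 − 2(78.13) = 134.7
  M: 0 + 1(78.13) = 78.13
  Q: 0 + 1(78.13) = 78.13
Total out = 134.7 + 78.13 + 78.13 = 291 kmol.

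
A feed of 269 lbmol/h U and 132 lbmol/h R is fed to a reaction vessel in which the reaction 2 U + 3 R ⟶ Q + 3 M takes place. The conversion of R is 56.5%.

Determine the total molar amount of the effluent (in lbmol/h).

376 lbmol/h

R reacted = 0.565 × 132 = 74.58 lbmol/h; ν_R = −3, so ξ = 74.58/3 = 24.86 lbmol/h.
Outlet amounts (n = n₀ + ν ξ):
  U: 269 − 2(24.86) = 219.3
  R: 132 − 3(24.86) = 57.42
  Q: 0 + 1(24.86) = 24.86
  M: 0 + 3(24.86) = 74.58
Total out = 219.3 + 57.42 + 24.86 + 74.58 = 376.1 lbmol/h.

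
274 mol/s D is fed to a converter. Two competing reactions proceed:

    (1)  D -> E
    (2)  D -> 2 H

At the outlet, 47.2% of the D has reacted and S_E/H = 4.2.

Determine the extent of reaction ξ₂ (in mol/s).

Conversion of D: D consumed = 0.472 × 274 = 129.3 mol/s = 1ξ₁ + 1ξ₂.
Selectivity: 1ξ₁ / (2ξ₂) = 4.2 → ξ₁ = 8.4 ξ₂.
Substitute: (1·8.4 + 1) ξ₂ = 129.3 → ξ₂ = 13.76 mol/s, ξ₁ = 115.6 mol/s.
Outlet amounts (n = n₀ + Σ ν·ξ):
  D: 274 − 1(115.6) − 1(13.76) = 144.7
  E: 0 + 1(115.6) = 115.6
  H: 0 + 2(13.76) = 27.52

ξ₂ = 13.8 mol/s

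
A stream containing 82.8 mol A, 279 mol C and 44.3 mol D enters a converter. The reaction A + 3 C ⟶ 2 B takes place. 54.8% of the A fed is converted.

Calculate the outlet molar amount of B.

A reacted = 0.548 × 82.8 = 45.37 mol; ν_A = −1, so ξ = 45.37/1 = 45.37 mol.
Outlet amounts (n = n₀ + ν ξ):
  A: 82.8 − 1(45.37) = 37.43
  C: 279 − 3(45.37) = 142.9
  B: 0 + 2(45.37) = 90.75
  D: 44.3 (inert)

90.7 mol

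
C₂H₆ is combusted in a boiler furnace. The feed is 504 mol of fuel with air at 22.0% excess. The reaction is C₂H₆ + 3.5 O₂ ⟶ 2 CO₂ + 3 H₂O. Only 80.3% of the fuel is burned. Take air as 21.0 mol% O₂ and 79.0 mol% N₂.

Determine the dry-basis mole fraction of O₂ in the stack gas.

0.0755

Stoichiometric O₂ = 3.5 × 504 = 1764 mol; O₂ fed = 1764 × 1.220 = 2152 mol.
N₂ fed = 2152 × 79/21 = 8096 mol.
Fuel reacted = 0.803 × 504 → ξ = 404.7 mol.
Outlet (n = n₀ + ν ξ):
  C₂H₆: 504 − 1(404.7) = 99.29
  O₂: 2152 − 3.5(404.7) = 735.6
  N₂: 8096 (inert)
  CO₂: 0 + 2(404.7) = 809.4
  H₂O: 0 + 3(404.7) = 1214
Dry total = 9740 mol; y_O₂ (dry) = 735.6 / 9740 = 0.07552.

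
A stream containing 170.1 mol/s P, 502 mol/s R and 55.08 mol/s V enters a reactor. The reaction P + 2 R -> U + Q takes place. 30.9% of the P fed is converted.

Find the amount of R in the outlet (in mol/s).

397 mol/s

P reacted = 0.309 × 170.1 = 52.56 mol/s; ν_P = −1, so ξ = 52.56/1 = 52.56 mol/s.
Outlet amounts (n = n₀ + ν ξ):
  P: 170.1 − 1(52.56) = 117.5
  R: 502 − 2(52.56) = 396.9
  U: 0 + 1(52.56) = 52.56
  Q: 0 + 1(52.56) = 52.56
  V: 55.08 (inert)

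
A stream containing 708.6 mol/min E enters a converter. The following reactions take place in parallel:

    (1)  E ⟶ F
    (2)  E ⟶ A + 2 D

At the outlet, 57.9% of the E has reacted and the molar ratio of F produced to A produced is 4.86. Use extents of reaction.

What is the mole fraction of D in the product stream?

0.165

Conversion of E: E consumed = 0.579 × 708.6 = 410.3 mol/min = 1ξ₁ + 1ξ₂.
Selectivity: 1ξ₁ / (1ξ₂) = 4.86 → ξ₁ = 4.86 ξ₂.
Substitute: (1·4.86 + 1) ξ₂ = 410.3 → ξ₂ = 70.01 mol/min, ξ₁ = 340.3 mol/min.
Outlet amounts (n = n₀ + Σ ν·ξ):
  E: 708.6 − 1(340.3) − 1(70.01) = 298.3
  F: 0 + 1(340.3) = 340.3
  A: 0 + 1(70.01) = 70.01
  D: 0 + 2(70.01) = 140
Total out = 848.6 mol/min; y_D = 140 / 848.6 = 0.165.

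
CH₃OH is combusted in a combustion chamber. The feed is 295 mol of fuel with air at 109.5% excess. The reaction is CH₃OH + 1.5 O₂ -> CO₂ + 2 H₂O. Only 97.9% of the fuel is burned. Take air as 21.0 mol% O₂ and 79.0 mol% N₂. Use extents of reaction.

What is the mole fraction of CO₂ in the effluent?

Stoichiometric O₂ = 1.5 × 295 = 442.5 mol; O₂ fed = 442.5 × 2.095 = 927 mol.
N₂ fed = 927 × 79/21 = 3487 mol.
Fuel reacted = 0.979 × 295 → ξ = 288.8 mol.
Outlet (n = n₀ + ν ξ):
  CH₃OH: 295 − 1(288.8) = 6.195
  O₂: 927 − 1.5(288.8) = 493.8
  N₂: 3487 (inert)
  CO₂: 0 + 1(288.8) = 288.8
  H₂O: 0 + 2(288.8) = 577.6
Total out = 4854 mol; y_CO₂ = 288.8 / 4854 = 0.0595.

0.0595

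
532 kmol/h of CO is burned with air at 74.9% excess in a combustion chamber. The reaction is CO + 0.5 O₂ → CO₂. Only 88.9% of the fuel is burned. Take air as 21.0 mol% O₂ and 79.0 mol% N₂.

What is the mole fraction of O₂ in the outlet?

0.0911

Stoichiometric O₂ = 0.5 × 532 = 266 kmol/h; O₂ fed = 266 × 1.749 = 465.2 kmol/h.
N₂ fed = 465.2 × 79/21 = 1750 kmol/h.
Fuel reacted = 0.889 × 532 → ξ = 472.9 kmol/h.
Outlet (n = n₀ + ν ξ):
  CO: 532 − 1(472.9) = 59.05
  O₂: 465.2 − 0.5(472.9) = 228.8
  N₂: 1750 (inert)
  CO₂: 0 + 1(472.9) = 472.9
Total out = 2511 kmol/h; y_O₂ = 228.8 / 2511 = 0.09111.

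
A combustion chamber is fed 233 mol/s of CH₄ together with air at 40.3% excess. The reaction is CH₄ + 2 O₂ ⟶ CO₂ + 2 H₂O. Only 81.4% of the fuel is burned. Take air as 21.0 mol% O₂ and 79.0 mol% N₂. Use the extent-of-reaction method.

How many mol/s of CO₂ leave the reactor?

190 mol/s

Stoichiometric O₂ = 2 × 233 = 466 mol/s; O₂ fed = 466 × 1.403 = 653.8 mol/s.
N₂ fed = 653.8 × 79/21 = 2460 mol/s.
Fuel reacted = 0.814 × 233 → ξ = 189.7 mol/s.
Outlet (n = n₀ + ν ξ):
  CH₄: 233 − 1(189.7) = 43.34
  O₂: 653.8 − 2(189.7) = 274.5
  N₂: 2460 (inert)
  CO₂: 0 + 1(189.7) = 189.7
  H₂O: 0 + 2(189.7) = 379.3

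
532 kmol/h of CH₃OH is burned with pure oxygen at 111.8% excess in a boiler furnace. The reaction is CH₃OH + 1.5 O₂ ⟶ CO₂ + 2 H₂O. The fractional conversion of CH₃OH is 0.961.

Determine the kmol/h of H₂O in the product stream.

Stoichiometric O₂ = 1.5 × 532 = 798 kmol/h; O₂ fed = 798 × 2.118 = 1690 kmol/h.
Fuel reacted = 0.961 × 532 → ξ = 511.3 kmol/h.
Outlet (n = n₀ + ν ξ):
  CH₃OH: 532 − 1(511.3) = 20.75
  O₂: 1690 − 1.5(511.3) = 923.3
  CO₂: 0 + 1(511.3) = 511.3
  H₂O: 0 + 2(511.3) = 1023

1020 kmol/h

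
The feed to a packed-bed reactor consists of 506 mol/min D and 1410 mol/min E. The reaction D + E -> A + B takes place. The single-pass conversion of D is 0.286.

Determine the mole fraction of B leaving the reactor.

0.0755

D reacted = 0.286 × 506 = 144.7 mol/min; ν_D = −1, so ξ = 144.7/1 = 144.7 mol/min.
Outlet amounts (n = n₀ + ν ξ):
  D: 506 − 1(144.7) = 361.3
  E: 1410 − 1(144.7) = 1265
  A: 0 + 1(144.7) = 144.7
  B: 0 + 1(144.7) = 144.7
Total out = 1916 mol/min; y_B = 144.7 / 1916 = 0.07553.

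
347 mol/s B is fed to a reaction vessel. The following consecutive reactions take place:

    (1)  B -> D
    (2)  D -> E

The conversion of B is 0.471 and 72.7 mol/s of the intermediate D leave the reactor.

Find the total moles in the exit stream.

347 mol/s

Conversion of B: B consumed = 1ξ₁ = 0.471 × 347 → ξ₁ = 163.4 mol/s.
D balance: n_D = 0 + 1ξ₁ − 1ξ₂ = 72.7 → ξ₂ = (1·163.4 − 72.7)/1 = 90.74 mol/s.
Outlet amounts (n = n₀ + Σ ν·ξ):
  B: 347 − 1(163.4) = 183.6
  D: 0 + 1(163.4) − 1(90.74) = 72.7
  E: 0 + 1(90.74) = 90.74
Total out = 183.6 + 72.7 + 90.74 = 347 mol/s.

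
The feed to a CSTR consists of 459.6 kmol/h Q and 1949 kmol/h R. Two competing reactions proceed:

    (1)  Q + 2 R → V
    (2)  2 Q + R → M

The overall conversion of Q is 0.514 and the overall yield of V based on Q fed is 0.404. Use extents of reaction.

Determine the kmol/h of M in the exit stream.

Yield of V: 1ξ₁ / 459.6 = 0.404 → ξ₁ = 185.7 kmol/h.
Conversion of Q: 1ξ₁ + 2ξ₂ = 0.514 × 459.6 = 236.2 → ξ₂ = 25.28 kmol/h.
Outlet amounts (n = n₀ + Σ ν·ξ):
  Q: 459.6 − 1(185.7) − 2(25.28) = 223.4
  R: 1949 − 2(185.7) − 1(25.28) = 1552
  V: 0 + 1(185.7) = 185.7
  M: 0 + 1(25.28) = 25.28

25.3 kmol/h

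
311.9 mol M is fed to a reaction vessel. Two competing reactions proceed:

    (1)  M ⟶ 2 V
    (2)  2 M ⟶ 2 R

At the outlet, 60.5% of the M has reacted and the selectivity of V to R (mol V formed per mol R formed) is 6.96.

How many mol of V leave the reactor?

293 mol

Conversion of M: M consumed = 0.605 × 311.9 = 188.7 mol = 1ξ₁ + 2ξ₂.
Selectivity: 2ξ₁ / (2ξ₂) = 6.96 → ξ₁ = 6.96 ξ₂.
Substitute: (1·6.96 + 2) ξ₂ = 188.7 → ξ₂ = 21.06 mol, ξ₁ = 146.6 mol.
Outlet amounts (n = n₀ + Σ ν·ξ):
  M: 311.9 − 1(146.6) − 2(21.06) = 123.2
  V: 0 + 2(146.6) = 293.2
  R: 0 + 2(21.06) = 42.12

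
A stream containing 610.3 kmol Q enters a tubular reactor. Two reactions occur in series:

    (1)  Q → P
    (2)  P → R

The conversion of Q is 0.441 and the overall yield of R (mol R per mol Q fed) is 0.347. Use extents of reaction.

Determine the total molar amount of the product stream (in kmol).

Conversion of Q: Q consumed = 1ξ₁ = 0.441 × 610.3 → ξ₁ = 269.1 kmol.
Yield of R: 1ξ₂ / 610.3 = 0.347 → ξ₂ = 211.8 kmol.
Outlet amounts (n = n₀ + Σ ν·ξ):
  Q: 610.3 − 1(269.1) = 341.2
  P: 0 + 1(269.1) − 1(211.8) = 57.37
  R: 0 + 1(211.8) = 211.8
Total out = 341.2 + 57.37 + 211.8 = 610.3 kmol.

610 kmol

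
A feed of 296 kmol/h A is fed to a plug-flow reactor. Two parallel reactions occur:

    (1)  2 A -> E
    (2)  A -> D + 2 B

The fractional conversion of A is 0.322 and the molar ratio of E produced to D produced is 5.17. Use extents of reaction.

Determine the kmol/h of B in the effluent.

Conversion of A: A consumed = 0.322 × 296 = 95.31 kmol/h = 2ξ₁ + 1ξ₂.
Selectivity: 1ξ₁ / (1ξ₂) = 5.17 → ξ₁ = 5.17 ξ₂.
Substitute: (2·5.17 + 1) ξ₂ = 95.31 → ξ₂ = 8.405 kmol/h, ξ₁ = 43.45 kmol/h.
Outlet amounts (n = n₀ + Σ ν·ξ):
  A: 296 − 2(43.45) − 1(8.405) = 200.7
  E: 0 + 1(43.45) = 43.45
  D: 0 + 1(8.405) = 8.405
  B: 0 + 2(8.405) = 16.81

16.8 kmol/h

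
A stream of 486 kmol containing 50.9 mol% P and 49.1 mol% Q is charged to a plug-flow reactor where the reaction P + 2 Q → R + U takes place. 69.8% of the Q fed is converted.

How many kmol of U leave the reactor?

Q reacted = 0.698 × 238.6 = 166.6 kmol; ν_Q = −2, so ξ = 166.6/2 = 83.28 kmol.
Outlet amounts (n = n₀ + ν ξ):
  P: 247.4 − 1(83.28) = 164.1
  Q: 238.6 − 2(83.28) = 72.07
  R: 0 + 1(83.28) = 83.28
  U: 0 + 1(83.28) = 83.28

83.3 kmol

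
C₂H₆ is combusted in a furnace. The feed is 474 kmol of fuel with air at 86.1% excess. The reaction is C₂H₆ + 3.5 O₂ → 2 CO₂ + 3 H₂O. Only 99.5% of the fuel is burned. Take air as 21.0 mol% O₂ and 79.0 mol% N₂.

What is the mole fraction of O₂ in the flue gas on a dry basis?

0.103

Stoichiometric O₂ = 3.5 × 474 = 1659 kmol; O₂ fed = 1659 × 1.861 = 3087 kmol.
N₂ fed = 3087 × 79/21 = 11610 kmol.
Fuel reacted = 0.995 × 474 → ξ = 471.6 kmol.
Outlet (n = n₀ + ν ξ):
  C₂H₆: 474 − 1(471.6) = 2.37
  O₂: 3087 − 3.5(471.6) = 1437
  N₂: 11610 (inert)
  CO₂: 0 + 2(471.6) = 943.3
  H₂O: 0 + 3(471.6) = 1415
Dry total = 14000 kmol; y_O₂ (dry) = 1437 / 14000 = 0.1026.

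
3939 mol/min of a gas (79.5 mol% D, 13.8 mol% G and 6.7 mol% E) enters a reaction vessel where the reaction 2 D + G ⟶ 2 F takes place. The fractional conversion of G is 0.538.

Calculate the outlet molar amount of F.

585 mol/min

G reacted = 0.538 × 543.6 = 292.4 mol/min; ν_G = −1, so ξ = 292.4/1 = 292.4 mol/min.
Outlet amounts (n = n₀ + ν ξ):
  D: 3132 − 2(292.4) = 2547
  G: 543.6 − 1(292.4) = 251.1
  F: 0 + 2(292.4) = 584.9
  E: 263.9 (inert)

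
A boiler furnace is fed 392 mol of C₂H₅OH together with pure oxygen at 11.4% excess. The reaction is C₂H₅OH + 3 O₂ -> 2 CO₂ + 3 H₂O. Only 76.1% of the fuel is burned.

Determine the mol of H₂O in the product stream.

895 mol

Stoichiometric O₂ = 3 × 392 = 1176 mol; O₂ fed = 1176 × 1.114 = 1310 mol.
Fuel reacted = 0.761 × 392 → ξ = 298.3 mol.
Outlet (n = n₀ + ν ξ):
  C₂H₅OH: 392 − 1(298.3) = 93.69
  O₂: 1310 − 3(298.3) = 415.1
  CO₂: 0 + 2(298.3) = 596.6
  H₂O: 0 + 3(298.3) = 894.9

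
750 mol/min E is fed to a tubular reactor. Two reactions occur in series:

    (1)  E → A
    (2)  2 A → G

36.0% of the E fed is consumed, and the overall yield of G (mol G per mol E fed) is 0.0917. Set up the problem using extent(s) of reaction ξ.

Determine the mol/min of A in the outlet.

132 mol/min

Conversion of E: E consumed = 1ξ₁ = 0.36 × 750 → ξ₁ = 270 mol/min.
Yield of G: 1ξ₂ / 750 = 0.0917 → ξ₂ = 68.78 mol/min.
Outlet amounts (n = n₀ + Σ ν·ξ):
  E: 750 − 1(270) = 480
  A: 0 + 1(270) − 2(68.78) = 132.4
  G: 0 + 1(68.78) = 68.78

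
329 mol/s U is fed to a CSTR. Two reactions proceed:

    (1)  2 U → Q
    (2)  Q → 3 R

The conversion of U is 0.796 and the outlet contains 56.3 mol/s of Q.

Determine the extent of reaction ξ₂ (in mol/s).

Conversion of U: U consumed = 2ξ₁ = 0.796 × 329 → ξ₁ = 130.9 mol/s.
Q balance: n_Q = 0 + 1ξ₁ − 1ξ₂ = 56.3 → ξ₂ = (1·130.9 − 56.3)/1 = 74.64 mol/s.
Outlet amounts (n = n₀ + Σ ν·ξ):
  U: 329 − 2(130.9) = 67.12
  Q: 0 + 1(130.9) − 1(74.64) = 56.3
  R: 0 + 3(74.64) = 223.9

ξ₂ = 74.6 mol/s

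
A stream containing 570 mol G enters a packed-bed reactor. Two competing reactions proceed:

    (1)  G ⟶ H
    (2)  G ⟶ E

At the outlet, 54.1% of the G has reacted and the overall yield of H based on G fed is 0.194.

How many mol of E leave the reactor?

198 mol

Yield of H: 1ξ₁ / 570 = 0.194 → ξ₁ = 110.6 mol.
Conversion of G: 1ξ₁ + 1ξ₂ = 0.541 × 570 = 308.4 → ξ₂ = 197.8 mol.
Outlet amounts (n = n₀ + Σ ν·ξ):
  G: 570 − 1(110.6) − 1(197.8) = 261.6
  H: 0 + 1(110.6) = 110.6
  E: 0 + 1(197.8) = 197.8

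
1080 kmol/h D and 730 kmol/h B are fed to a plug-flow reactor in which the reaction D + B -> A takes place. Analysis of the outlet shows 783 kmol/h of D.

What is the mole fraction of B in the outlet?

0.286

For D: n = n₀ − 1ξ → 783 = 1080 − 1ξ, giving ξ = 297 kmol/h.
Outlet amounts (n = n₀ + ν ξ):
  D: 1080 − 1(297) = 783
  B: 730 − 1(297) = 433
  A: 0 + 1(297) = 297
Total out = 1513 kmol/h; y_B = 433 / 1513 = 0.2862.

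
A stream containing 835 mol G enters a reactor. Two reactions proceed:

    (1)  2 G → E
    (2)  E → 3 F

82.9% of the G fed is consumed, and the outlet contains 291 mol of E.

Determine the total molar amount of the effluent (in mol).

Conversion of G: G consumed = 2ξ₁ = 0.829 × 835 → ξ₁ = 346.1 mol.
E balance: n_E = 0 + 1ξ₁ − 1ξ₂ = 291 → ξ₂ = (1·346.1 − 291)/1 = 55.11 mol.
Outlet amounts (n = n₀ + Σ ν·ξ):
  G: 835 − 2(346.1) = 142.8
  E: 0 + 1(346.1) − 1(55.11) = 291
  F: 0 + 3(55.11) = 165.3
Total out = 142.8 + 291 + 165.3 = 599.1 mol.

599 mol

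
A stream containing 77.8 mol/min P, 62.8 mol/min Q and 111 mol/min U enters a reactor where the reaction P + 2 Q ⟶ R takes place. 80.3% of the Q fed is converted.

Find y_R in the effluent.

0.125

Q reacted = 0.803 × 62.8 = 50.43 mol/min; ν_Q = −2, so ξ = 50.43/2 = 25.21 mol/min.
Outlet amounts (n = n₀ + ν ξ):
  P: 77.8 − 1(25.21) = 52.59
  Q: 62.8 − 2(25.21) = 12.37
  R: 0 + 1(25.21) = 25.21
  U: 111 (inert)
Total out = 201.2 mol/min; y_R = 25.21 / 201.2 = 0.1253.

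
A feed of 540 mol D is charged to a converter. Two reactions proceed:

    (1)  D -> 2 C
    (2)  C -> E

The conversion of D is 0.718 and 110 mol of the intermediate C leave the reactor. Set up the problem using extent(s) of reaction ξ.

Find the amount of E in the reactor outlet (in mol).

665 mol

Conversion of D: D consumed = 1ξ₁ = 0.718 × 540 → ξ₁ = 387.7 mol.
C balance: n_C = 0 + 2ξ₁ − 1ξ₂ = 110 → ξ₂ = (2·387.7 − 110)/1 = 665.4 mol.
Outlet amounts (n = n₀ + Σ ν·ξ):
  D: 540 − 1(387.7) = 152.3
  C: 0 + 2(387.7) − 1(665.4) = 110
  E: 0 + 1(665.4) = 665.4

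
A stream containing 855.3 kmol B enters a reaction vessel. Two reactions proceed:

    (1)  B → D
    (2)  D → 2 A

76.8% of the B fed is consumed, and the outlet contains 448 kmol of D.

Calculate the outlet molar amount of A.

418 kmol

Conversion of B: B consumed = 1ξ₁ = 0.768 × 855.3 → ξ₁ = 656.9 kmol.
D balance: n_D = 0 + 1ξ₁ − 1ξ₂ = 448 → ξ₂ = (1·656.9 − 448)/1 = 208.9 kmol.
Outlet amounts (n = n₀ + Σ ν·ξ):
  B: 855.3 − 1(656.9) = 198.4
  D: 0 + 1(656.9) − 1(208.9) = 448
  A: 0 + 2(208.9) = 417.7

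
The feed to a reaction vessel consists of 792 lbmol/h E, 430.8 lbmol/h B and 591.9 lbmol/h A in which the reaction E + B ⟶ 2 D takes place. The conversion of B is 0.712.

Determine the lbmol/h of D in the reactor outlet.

613 lbmol/h

B reacted = 0.712 × 430.8 = 306.7 lbmol/h; ν_B = −1, so ξ = 306.7/1 = 306.7 lbmol/h.
Outlet amounts (n = n₀ + ν ξ):
  E: 792 − 1(306.7) = 485.3
  B: 430.8 − 1(306.7) = 124.1
  D: 0 + 2(306.7) = 613.5
  A: 591.9 (inert)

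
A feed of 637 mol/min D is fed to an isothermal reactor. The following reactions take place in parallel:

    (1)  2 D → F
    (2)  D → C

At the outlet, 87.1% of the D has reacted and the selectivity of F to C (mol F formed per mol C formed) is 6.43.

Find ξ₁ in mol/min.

ξ₁ = 257 mol/min

Conversion of D: D consumed = 0.871 × 637 = 554.8 mol/min = 2ξ₁ + 1ξ₂.
Selectivity: 1ξ₁ / (1ξ₂) = 6.43 → ξ₁ = 6.43 ξ₂.
Substitute: (2·6.43 + 1) ξ₂ = 554.8 → ξ₂ = 40.03 mol/min, ξ₁ = 257.4 mol/min.
Outlet amounts (n = n₀ + Σ ν·ξ):
  D: 637 − 2(257.4) − 1(40.03) = 82.17
  F: 0 + 1(257.4) = 257.4
  C: 0 + 1(40.03) = 40.03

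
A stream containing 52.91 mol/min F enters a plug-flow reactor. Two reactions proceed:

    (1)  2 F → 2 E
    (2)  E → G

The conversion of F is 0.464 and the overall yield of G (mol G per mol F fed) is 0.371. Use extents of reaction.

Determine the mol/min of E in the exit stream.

Conversion of F: F consumed = 2ξ₁ = 0.464 × 52.91 → ξ₁ = 12.28 mol/min.
Yield of G: 1ξ₂ / 52.91 = 0.371 → ξ₂ = 19.63 mol/min.
Outlet amounts (n = n₀ + Σ ν·ξ):
  F: 52.91 − 2(12.28) = 28.36
  E: 0 + 2(12.28) − 1(19.63) = 4.921
  G: 0 + 1(19.63) = 19.63

4.92 mol/min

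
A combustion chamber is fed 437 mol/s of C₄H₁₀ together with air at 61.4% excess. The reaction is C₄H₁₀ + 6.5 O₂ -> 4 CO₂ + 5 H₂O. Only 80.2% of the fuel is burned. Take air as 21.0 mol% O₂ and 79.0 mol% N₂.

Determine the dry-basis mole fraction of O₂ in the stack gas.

0.11

Stoichiometric O₂ = 6.5 × 437 = 2840 mol/s; O₂ fed = 2840 × 1.614 = 4585 mol/s.
N₂ fed = 4585 × 79/21 = 17250 mol/s.
Fuel reacted = 0.802 × 437 → ξ = 350.5 mol/s.
Outlet (n = n₀ + ν ξ):
  C₄H₁₀: 437 − 1(350.5) = 86.53
  O₂: 4585 − 6.5(350.5) = 2306
  N₂: 17250 (inert)
  CO₂: 0 + 4(350.5) = 1402
  H₂O: 0 + 5(350.5) = 1752
Dry total = 21040 mol/s; y_O₂ (dry) = 2306 / 21040 = 0.1096.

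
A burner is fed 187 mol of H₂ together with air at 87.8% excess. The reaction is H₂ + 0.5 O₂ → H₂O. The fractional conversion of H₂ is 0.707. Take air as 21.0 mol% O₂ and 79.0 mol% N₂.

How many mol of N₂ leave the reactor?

661 mol

Stoichiometric O₂ = 0.5 × 187 = 93.5 mol; O₂ fed = 93.5 × 1.878 = 175.6 mol.
N₂ fed = 175.6 × 79/21 = 660.6 mol.
Fuel reacted = 0.707 × 187 → ξ = 132.2 mol.
Outlet (n = n₀ + ν ξ):
  H₂: 187 − 1(132.2) = 54.79
  O₂: 175.6 − 0.5(132.2) = 109.5
  N₂: 660.6 (inert)
  H₂O: 0 + 1(132.2) = 132.2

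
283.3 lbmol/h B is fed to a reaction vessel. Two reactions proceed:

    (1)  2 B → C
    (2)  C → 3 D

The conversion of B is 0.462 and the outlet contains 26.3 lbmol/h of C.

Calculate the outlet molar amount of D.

117 lbmol/h

Conversion of B: B consumed = 2ξ₁ = 0.462 × 283.3 → ξ₁ = 65.44 lbmol/h.
C balance: n_C = 0 + 1ξ₁ − 1ξ₂ = 26.3 → ξ₂ = (1·65.44 − 26.3)/1 = 39.14 lbmol/h.
Outlet amounts (n = n₀ + Σ ν·ξ):
  B: 283.3 − 2(65.44) = 152.4
  C: 0 + 1(65.44) − 1(39.14) = 26.3
  D: 0 + 3(39.14) = 117.4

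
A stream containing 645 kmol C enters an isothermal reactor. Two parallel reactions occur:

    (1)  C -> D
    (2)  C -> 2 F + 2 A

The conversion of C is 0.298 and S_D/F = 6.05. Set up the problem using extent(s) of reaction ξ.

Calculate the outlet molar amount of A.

Conversion of C: C consumed = 0.298 × 645 = 192.2 kmol = 1ξ₁ + 1ξ₂.
Selectivity: 1ξ₁ / (2ξ₂) = 6.05 → ξ₁ = 12.1 ξ₂.
Substitute: (1·12.1 + 1) ξ₂ = 192.2 → ξ₂ = 14.67 kmol, ξ₁ = 177.5 kmol.
Outlet amounts (n = n₀ + Σ ν·ξ):
  C: 645 − 1(177.5) − 1(14.67) = 452.8
  D: 0 + 1(177.5) = 177.5
  F: 0 + 2(14.67) = 29.35
  A: 0 + 2(14.67) = 29.35

29.3 kmol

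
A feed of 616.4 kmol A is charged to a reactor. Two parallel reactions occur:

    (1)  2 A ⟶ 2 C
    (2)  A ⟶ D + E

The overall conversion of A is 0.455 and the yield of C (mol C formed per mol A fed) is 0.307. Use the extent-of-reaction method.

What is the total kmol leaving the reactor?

708 kmol

Yield of C: 2ξ₁ / 616.4 = 0.307 → ξ₁ = 94.62 kmol.
Conversion of A: 2ξ₁ + 1ξ₂ = 0.455 × 616.4 = 280.5 → ξ₂ = 91.23 kmol.
Outlet amounts (n = n₀ + Σ ν·ξ):
  A: 616.4 − 2(94.62) − 1(91.23) = 335.9
  C: 0 + 2(94.62) = 189.2
  D: 0 + 1(91.23) = 91.23
  E: 0 + 1(91.23) = 91.23
Total out = 335.9 + 189.2 + 91.23 + 91.23 = 707.6 kmol.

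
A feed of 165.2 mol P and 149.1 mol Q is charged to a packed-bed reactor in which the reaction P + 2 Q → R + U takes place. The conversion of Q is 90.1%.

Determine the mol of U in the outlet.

Q reacted = 0.901 × 149.1 = 134.3 mol; ν_Q = −2, so ξ = 134.3/2 = 67.17 mol.
Outlet amounts (n = n₀ + ν ξ):
  P: 165.2 − 1(67.17) = 98.03
  Q: 149.1 − 2(67.17) = 14.76
  R: 0 + 1(67.17) = 67.17
  U: 0 + 1(67.17) = 67.17

67.2 mol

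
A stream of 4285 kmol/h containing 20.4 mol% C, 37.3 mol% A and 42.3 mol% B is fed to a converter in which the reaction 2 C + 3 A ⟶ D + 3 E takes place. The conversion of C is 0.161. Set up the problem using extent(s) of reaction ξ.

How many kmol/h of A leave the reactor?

1390 kmol/h

C reacted = 0.161 × 874.1 = 140.7 kmol/h; ν_C = −2, so ξ = 140.7/2 = 70.37 kmol/h.
Outlet amounts (n = n₀ + ν ξ):
  C: 874.1 − 2(70.37) = 733.4
  A: 1598 − 3(70.37) = 1387
  D: 0 + 1(70.37) = 70.37
  E: 0 + 3(70.37) = 211.1
  B: 1813 (inert)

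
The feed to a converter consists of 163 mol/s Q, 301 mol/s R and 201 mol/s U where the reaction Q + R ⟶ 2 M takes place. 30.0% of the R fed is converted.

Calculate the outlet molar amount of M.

R reacted = 0.3 × 301 = 90.3 mol/s; ν_R = −1, so ξ = 90.3/1 = 90.3 mol/s.
Outlet amounts (n = n₀ + ν ξ):
  Q: 163 − 1(90.3) = 72.7
  R: 301 − 1(90.3) = 210.7
  M: 0 + 2(90.3) = 180.6
  U: 201 (inert)

181 mol/s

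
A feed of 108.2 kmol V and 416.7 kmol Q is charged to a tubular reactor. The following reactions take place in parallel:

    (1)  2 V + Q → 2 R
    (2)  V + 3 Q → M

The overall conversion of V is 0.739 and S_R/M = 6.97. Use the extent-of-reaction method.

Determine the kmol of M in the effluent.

Conversion of V: V consumed = 0.739 × 108.2 = 79.96 kmol = 2ξ₁ + 1ξ₂.
Selectivity: 2ξ₁ / (1ξ₂) = 6.97 → ξ₁ = 3.485 ξ₂.
Substitute: (2·3.485 + 1) ξ₂ = 79.96 → ξ₂ = 10.03 kmol, ξ₁ = 34.96 kmol.
Outlet amounts (n = n₀ + Σ ν·ξ):
  V: 108.2 − 2(34.96) − 1(10.03) = 28.24
  Q: 416.7 − 1(34.96) − 3(10.03) = 351.6
  R: 0 + 2(34.96) = 69.93
  M: 0 + 1(10.03) = 10.03

10 kmol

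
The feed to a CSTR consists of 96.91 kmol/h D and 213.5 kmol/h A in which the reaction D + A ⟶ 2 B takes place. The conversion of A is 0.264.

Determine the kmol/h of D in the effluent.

A reacted = 0.264 × 213.5 = 56.36 kmol/h; ν_A = −1, so ξ = 56.36/1 = 56.36 kmol/h.
Outlet amounts (n = n₀ + ν ξ):
  D: 96.91 − 1(56.36) = 40.55
  A: 213.5 − 1(56.36) = 157.1
  B: 0 + 2(56.36) = 112.7

40.5 kmol/h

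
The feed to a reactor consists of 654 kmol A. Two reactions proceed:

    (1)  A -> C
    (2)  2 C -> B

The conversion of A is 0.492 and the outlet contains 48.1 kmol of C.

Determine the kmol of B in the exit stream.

137 kmol

Conversion of A: A consumed = 1ξ₁ = 0.492 × 654 → ξ₁ = 321.8 kmol.
C balance: n_C = 0 + 1ξ₁ − 2ξ₂ = 48.1 → ξ₂ = (1·321.8 − 48.1)/2 = 136.8 kmol.
Outlet amounts (n = n₀ + Σ ν·ξ):
  A: 654 − 1(321.8) = 332.2
  C: 0 + 1(321.8) − 2(136.8) = 48.1
  B: 0 + 1(136.8) = 136.8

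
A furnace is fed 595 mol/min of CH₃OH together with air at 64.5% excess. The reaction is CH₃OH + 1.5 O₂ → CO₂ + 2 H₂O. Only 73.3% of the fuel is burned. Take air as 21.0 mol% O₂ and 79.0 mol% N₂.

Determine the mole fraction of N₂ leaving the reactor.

0.708

Stoichiometric O₂ = 1.5 × 595 = 892.5 mol/min; O₂ fed = 892.5 × 1.645 = 1468 mol/min.
N₂ fed = 1468 × 79/21 = 5523 mol/min.
Fuel reacted = 0.733 × 595 → ξ = 436.1 mol/min.
Outlet (n = n₀ + ν ξ):
  CH₃OH: 595 − 1(436.1) = 158.9
  O₂: 1468 − 1.5(436.1) = 814
  N₂: 5523 (inert)
  CO₂: 0 + 1(436.1) = 436.1
  H₂O: 0 + 2(436.1) = 872.3
Total out = 7804 mol/min; y_N₂ = 5523 / 7804 = 0.7077.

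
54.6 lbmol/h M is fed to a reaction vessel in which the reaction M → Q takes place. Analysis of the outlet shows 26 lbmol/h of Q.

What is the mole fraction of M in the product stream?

0.524

For Q: n = n₀ + 1ξ → 26 = 0 + 1ξ, giving ξ = 26 lbmol/h.
Outlet amounts (n = n₀ + ν ξ):
  M: 54.6 − 1(26) = 28.6
  Q: 0 + 1(26) = 26
Total out = 54.6 lbmol/h; y_M = 28.6 / 54.6 = 0.5238.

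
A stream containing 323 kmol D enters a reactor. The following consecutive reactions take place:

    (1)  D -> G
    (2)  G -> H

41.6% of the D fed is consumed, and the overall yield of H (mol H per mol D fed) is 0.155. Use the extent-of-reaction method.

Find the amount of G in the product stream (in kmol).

Conversion of D: D consumed = 1ξ₁ = 0.416 × 323 → ξ₁ = 134.4 kmol.
Yield of H: 1ξ₂ / 323 = 0.155 → ξ₂ = 50.06 kmol.
Outlet amounts (n = n₀ + Σ ν·ξ):
  D: 323 − 1(134.4) = 188.6
  G: 0 + 1(134.4) − 1(50.06) = 84.3
  H: 0 + 1(50.06) = 50.06

84.3 kmol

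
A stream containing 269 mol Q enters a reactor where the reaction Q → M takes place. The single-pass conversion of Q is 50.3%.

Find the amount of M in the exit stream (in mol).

Q reacted = 0.503 × 269 = 135.3 mol; ν_Q = −1, so ξ = 135.3/1 = 135.3 mol.
Outlet amounts (n = n₀ + ν ξ):
  Q: 269 − 1(135.3) = 133.7
  M: 0 + 1(135.3) = 135.3

135 mol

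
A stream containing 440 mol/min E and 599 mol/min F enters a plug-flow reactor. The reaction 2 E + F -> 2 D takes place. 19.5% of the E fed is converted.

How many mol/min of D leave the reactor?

E reacted = 0.195 × 440 = 85.8 mol/min; ν_E = −2, so ξ = 85.8/2 = 42.9 mol/min.
Outlet amounts (n = n₀ + ν ξ):
  E: 440 − 2(42.9) = 354.2
  F: 599 − 1(42.9) = 556.1
  D: 0 + 2(42.9) = 85.8

85.8 mol/min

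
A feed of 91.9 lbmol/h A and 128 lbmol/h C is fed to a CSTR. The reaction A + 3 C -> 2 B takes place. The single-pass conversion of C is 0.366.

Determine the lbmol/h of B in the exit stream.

31.2 lbmol/h

C reacted = 0.366 × 128 = 46.85 lbmol/h; ν_C = −3, so ξ = 46.85/3 = 15.62 lbmol/h.
Outlet amounts (n = n₀ + ν ξ):
  A: 91.9 − 1(15.62) = 76.28
  C: 128 − 3(15.62) = 81.15
  B: 0 + 2(15.62) = 31.23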